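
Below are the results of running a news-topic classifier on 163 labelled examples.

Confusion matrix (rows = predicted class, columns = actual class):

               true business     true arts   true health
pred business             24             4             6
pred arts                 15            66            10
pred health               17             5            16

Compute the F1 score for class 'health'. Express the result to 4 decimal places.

0.4571

F1 score = 2·TP/(2·TP+FP+FN).
health: TP=16, FP=17+5=22, FN=6+10=16 → 32/70 = 0.45714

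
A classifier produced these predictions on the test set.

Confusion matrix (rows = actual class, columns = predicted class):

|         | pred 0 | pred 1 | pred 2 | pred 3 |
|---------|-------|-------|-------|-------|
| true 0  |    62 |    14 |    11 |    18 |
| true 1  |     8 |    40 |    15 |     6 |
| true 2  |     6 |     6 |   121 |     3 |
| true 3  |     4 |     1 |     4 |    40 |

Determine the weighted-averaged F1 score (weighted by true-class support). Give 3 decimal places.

0.728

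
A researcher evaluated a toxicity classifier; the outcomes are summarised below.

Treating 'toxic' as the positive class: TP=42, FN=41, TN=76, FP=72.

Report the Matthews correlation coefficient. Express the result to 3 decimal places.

0.019

MCC = (TP·TN − FP·FN) / √((TP+FP)(TP+FN)(TN+FP)(TN+FN))
Numerator = 42·76 − 72·41 = 240
Denominator = √(114·83·148·117) = √163843992 = 12800.1559
MCC = 240 / 12800.1559 = 0.019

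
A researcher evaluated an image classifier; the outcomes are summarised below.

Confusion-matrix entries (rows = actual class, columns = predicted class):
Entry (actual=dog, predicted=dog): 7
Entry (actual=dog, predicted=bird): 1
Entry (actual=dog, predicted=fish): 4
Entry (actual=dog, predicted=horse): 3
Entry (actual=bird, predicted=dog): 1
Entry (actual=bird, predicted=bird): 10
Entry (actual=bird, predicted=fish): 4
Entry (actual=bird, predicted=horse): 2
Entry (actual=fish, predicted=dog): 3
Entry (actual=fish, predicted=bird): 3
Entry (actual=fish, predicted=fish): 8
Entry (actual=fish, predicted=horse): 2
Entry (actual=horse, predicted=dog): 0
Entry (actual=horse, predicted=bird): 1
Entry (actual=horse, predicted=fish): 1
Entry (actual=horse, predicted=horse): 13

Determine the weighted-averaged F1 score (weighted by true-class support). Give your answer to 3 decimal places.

0.597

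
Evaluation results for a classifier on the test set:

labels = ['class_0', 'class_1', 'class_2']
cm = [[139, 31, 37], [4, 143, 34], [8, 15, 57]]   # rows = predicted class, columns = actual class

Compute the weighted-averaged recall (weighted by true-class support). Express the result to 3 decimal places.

0.724

Per-class recall (TP/(TP+FN)):
  class_0: TP=139, FN=4+8=12 → 139/151 = 0.9205
  class_1: TP=143, FN=31+15=46 → 143/189 = 0.7566
  class_2: TP=57, FN=37+34=71 → 57/128 = 0.4453
Weighted-recall = Σ (supportᵢ/N)·recallᵢ with N=468: (151/468)·0.9205 + (189/468)·0.7566 + (128/468)·0.4453 = 0.724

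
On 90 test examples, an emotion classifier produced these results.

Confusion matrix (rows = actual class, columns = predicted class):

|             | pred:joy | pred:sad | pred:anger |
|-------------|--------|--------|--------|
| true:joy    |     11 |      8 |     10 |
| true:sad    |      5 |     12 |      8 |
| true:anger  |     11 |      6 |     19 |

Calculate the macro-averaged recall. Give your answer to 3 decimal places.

Per-class recall (TP/(TP+FN)):
  joy: TP=11, FN=8+10=18 → 11/29 = 0.3793
  sad: TP=12, FN=5+8=13 → 12/25 = 0.4800
  anger: TP=19, FN=11+6=17 → 19/36 = 0.5278
Macro-recall = mean = (0.3793 + 0.4800 + 0.5278) / 3 = 0.462

0.462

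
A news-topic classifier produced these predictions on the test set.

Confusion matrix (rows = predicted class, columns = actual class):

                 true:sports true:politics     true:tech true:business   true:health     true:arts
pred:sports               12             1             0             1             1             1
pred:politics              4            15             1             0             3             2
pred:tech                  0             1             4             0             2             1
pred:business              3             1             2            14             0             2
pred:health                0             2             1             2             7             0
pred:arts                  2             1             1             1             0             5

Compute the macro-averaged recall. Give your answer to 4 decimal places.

0.5835

Per-class recall (TP/(TP+FN)):
  sports: TP=12, FN=4+0+3+0+2=9 → 12/21 = 0.57143
  politics: TP=15, FN=1+1+1+2+1=6 → 15/21 = 0.71429
  tech: TP=4, FN=0+1+2+1+1=5 → 4/9 = 0.44444
  business: TP=14, FN=1+0+0+2+1=4 → 14/18 = 0.77778
  health: TP=7, FN=1+3+2+0+0=6 → 7/13 = 0.53846
  arts: TP=5, FN=1+2+1+2+0=6 → 5/11 = 0.45455
Macro-recall = mean = (0.57143 + 0.71429 + 0.44444 + 0.77778 + 0.53846 + 0.45455) / 6 = 0.5835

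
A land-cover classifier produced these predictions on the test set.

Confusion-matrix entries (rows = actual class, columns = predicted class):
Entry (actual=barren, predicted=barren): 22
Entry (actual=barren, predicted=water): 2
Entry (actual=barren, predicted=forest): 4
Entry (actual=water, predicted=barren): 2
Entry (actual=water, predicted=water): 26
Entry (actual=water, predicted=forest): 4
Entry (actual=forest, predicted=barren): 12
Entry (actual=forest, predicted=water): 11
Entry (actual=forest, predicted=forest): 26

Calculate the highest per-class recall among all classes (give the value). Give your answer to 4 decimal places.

Per-class recall (TP/(TP+FN)):
  barren: TP=22, FN=2+4=6 → 22/28 = 0.78571
  water: TP=26, FN=2+4=6 → 26/32 = 0.81250
  forest: TP=26, FN=12+11=23 → 26/49 = 0.53061
Highest is class 'water' with recall = 0.8125.

0.8125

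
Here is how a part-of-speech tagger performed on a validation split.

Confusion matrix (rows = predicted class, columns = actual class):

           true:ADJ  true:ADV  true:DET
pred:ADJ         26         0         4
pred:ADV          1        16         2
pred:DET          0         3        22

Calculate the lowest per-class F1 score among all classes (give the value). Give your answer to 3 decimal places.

0.830

Per-class F1 score (2·TP/(2·TP+FP+FN)):
  ADJ: TP=26, FP=0+4=4, FN=1+0=1 → 52/57 = 0.9123
  ADV: TP=16, FP=1+2=3, FN=0+3=3 → 32/38 = 0.8421
  DET: TP=22, FP=0+3=3, FN=4+2=6 → 44/53 = 0.8302
Lowest is class 'DET' with F1 score = 0.830.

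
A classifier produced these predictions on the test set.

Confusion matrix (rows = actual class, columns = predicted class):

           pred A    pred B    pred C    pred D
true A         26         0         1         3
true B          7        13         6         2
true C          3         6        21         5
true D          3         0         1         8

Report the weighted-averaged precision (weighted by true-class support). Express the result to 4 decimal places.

Per-class precision (TP/(TP+FP)):
  A: TP=26, FP=7+3+3=13 → 26/39 = 0.66667
  B: TP=13, FP=0+6+0=6 → 13/19 = 0.68421
  C: TP=21, FP=1+6+1=8 → 21/29 = 0.72414
  D: TP=8, FP=3+2+5=10 → 8/18 = 0.44444
Weighted-precision = Σ (supportᵢ/N)·precisionᵢ with N=105: (30/105)·0.66667 + (28/105)·0.68421 + (35/105)·0.72414 + (12/105)·0.44444 = 0.6651

0.6651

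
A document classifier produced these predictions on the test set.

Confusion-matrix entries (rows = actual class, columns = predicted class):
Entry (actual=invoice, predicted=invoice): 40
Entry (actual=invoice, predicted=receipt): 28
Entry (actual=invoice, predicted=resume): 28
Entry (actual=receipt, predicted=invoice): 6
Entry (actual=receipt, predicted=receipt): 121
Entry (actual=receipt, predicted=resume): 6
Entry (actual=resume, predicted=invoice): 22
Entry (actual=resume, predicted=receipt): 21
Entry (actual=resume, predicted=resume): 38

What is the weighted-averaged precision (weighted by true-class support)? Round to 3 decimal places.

Per-class precision (TP/(TP+FP)):
  invoice: TP=40, FP=6+22=28 → 40/68 = 0.5882
  receipt: TP=121, FP=28+21=49 → 121/170 = 0.7118
  resume: TP=38, FP=28+6=34 → 38/72 = 0.5278
Weighted-precision = Σ (supportᵢ/N)·precisionᵢ with N=310: (96/310)·0.5882 + (133/310)·0.7118 + (81/310)·0.5278 = 0.625

0.625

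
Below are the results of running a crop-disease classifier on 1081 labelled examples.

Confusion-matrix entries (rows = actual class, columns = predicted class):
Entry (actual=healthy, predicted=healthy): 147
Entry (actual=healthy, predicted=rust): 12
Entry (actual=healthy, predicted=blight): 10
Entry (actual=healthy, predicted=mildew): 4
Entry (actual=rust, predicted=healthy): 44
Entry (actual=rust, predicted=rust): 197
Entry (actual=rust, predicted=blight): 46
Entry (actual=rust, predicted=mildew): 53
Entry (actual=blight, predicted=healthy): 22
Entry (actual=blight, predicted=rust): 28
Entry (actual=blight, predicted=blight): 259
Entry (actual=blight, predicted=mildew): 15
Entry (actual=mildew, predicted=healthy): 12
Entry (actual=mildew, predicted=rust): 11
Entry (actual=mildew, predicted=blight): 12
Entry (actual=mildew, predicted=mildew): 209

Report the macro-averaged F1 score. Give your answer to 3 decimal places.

0.750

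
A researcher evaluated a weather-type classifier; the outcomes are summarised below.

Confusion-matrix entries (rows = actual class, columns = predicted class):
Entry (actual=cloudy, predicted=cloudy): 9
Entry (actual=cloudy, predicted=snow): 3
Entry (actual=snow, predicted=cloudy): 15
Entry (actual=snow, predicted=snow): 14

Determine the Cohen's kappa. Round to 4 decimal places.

0.1800

Observed agreement pₒ = trace/N = 23/41 = 0.56098
Expected agreement pₑ = Σ (rowᵢ·colᵢ)/N² = (12·24 + 29·17)/41² = 0.46460
κ = (pₒ − pₑ)/(1 − pₑ) = (0.56098 − 0.46460)/(1 − 0.46460) = 0.1800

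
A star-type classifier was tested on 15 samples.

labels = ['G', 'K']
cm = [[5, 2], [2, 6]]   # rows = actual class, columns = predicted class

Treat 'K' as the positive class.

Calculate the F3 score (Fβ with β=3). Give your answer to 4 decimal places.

Fβ = (1+β²)·TP / ((1+β²)·TP + β²·FN + FP), with β²=9
= 10·6 / (10·6 + 9·2 + 2) = 0.7500

0.7500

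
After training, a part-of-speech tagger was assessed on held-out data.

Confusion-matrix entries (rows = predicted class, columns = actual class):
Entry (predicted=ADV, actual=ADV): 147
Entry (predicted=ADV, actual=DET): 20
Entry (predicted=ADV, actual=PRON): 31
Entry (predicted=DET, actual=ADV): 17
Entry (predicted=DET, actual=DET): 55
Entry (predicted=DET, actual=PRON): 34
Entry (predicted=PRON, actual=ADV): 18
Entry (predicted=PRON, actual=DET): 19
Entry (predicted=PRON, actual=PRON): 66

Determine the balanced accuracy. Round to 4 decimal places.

0.6322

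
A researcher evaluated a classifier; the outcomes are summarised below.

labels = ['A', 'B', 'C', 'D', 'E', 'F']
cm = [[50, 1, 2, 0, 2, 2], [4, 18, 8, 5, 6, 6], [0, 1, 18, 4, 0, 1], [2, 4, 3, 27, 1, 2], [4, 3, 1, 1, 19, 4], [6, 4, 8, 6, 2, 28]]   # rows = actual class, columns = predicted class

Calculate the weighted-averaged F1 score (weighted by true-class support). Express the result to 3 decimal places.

0.625

Per-class F1 score (2·TP/(2·TP+FP+FN)):
  A: TP=50, FP=4+0+2+4+6=16, FN=1+2+0+2+2=7 → 100/123 = 0.8130
  B: TP=18, FP=1+1+4+3+4=13, FN=4+8+5+6+6=29 → 36/78 = 0.4615
  C: TP=18, FP=2+8+3+1+8=22, FN=0+1+4+0+1=6 → 36/64 = 0.5625
  D: TP=27, FP=0+5+4+1+6=16, FN=2+4+3+1+2=12 → 54/82 = 0.6585
  E: TP=19, FP=2+6+0+1+2=11, FN=4+3+1+1+4=13 → 38/62 = 0.6129
  F: TP=28, FP=2+6+1+2+4=15, FN=6+4+8+6+2=26 → 56/97 = 0.5773
Weighted-F1 score = Σ (supportᵢ/N)·F1 scoreᵢ with N=253: (57/253)·0.8130 + (47/253)·0.4615 + (24/253)·0.5625 + (39/253)·0.6585 + (32/253)·0.6129 + (54/253)·0.5773 = 0.625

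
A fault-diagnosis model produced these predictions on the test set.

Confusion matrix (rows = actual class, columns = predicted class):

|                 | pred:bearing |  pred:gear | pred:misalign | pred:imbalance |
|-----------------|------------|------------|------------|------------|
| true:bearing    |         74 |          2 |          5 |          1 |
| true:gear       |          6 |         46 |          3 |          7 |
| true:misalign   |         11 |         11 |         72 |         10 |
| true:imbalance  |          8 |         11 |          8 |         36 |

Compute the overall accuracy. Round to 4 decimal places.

Accuracy = trace / total = (74+46+72+36=228) / 311 = 228/311 = 0.7331

0.7331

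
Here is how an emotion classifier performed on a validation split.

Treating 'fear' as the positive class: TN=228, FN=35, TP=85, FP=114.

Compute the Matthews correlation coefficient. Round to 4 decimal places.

0.3321

MCC = (TP·TN − FP·FN) / √((TP+FP)(TP+FN)(TN+FP)(TN+FN))
Numerator = 85·228 − 114·35 = 15390
Denominator = √(199·120·342·263) = √2147910480 = 46345.5551
MCC = 15390 / 46345.5551 = 0.3321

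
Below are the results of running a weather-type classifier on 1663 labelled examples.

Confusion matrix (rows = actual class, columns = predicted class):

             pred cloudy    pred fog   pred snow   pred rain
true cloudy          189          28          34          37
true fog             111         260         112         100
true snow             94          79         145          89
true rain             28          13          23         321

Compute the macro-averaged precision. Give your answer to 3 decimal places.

Per-class precision (TP/(TP+FP)):
  cloudy: TP=189, FP=111+94+28=233 → 189/422 = 0.4479
  fog: TP=260, FP=28+79+13=120 → 260/380 = 0.6842
  snow: TP=145, FP=34+112+23=169 → 145/314 = 0.4618
  rain: TP=321, FP=37+100+89=226 → 321/547 = 0.5868
Macro-precision = mean = (0.4479 + 0.6842 + 0.4618 + 0.5868) / 4 = 0.545

0.545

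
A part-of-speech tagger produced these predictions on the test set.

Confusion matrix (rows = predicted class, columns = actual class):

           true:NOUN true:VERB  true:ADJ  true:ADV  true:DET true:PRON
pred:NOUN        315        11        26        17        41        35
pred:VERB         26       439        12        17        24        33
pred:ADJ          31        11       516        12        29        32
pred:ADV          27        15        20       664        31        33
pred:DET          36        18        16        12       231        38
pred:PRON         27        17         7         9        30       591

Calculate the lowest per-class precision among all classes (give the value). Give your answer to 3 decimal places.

0.658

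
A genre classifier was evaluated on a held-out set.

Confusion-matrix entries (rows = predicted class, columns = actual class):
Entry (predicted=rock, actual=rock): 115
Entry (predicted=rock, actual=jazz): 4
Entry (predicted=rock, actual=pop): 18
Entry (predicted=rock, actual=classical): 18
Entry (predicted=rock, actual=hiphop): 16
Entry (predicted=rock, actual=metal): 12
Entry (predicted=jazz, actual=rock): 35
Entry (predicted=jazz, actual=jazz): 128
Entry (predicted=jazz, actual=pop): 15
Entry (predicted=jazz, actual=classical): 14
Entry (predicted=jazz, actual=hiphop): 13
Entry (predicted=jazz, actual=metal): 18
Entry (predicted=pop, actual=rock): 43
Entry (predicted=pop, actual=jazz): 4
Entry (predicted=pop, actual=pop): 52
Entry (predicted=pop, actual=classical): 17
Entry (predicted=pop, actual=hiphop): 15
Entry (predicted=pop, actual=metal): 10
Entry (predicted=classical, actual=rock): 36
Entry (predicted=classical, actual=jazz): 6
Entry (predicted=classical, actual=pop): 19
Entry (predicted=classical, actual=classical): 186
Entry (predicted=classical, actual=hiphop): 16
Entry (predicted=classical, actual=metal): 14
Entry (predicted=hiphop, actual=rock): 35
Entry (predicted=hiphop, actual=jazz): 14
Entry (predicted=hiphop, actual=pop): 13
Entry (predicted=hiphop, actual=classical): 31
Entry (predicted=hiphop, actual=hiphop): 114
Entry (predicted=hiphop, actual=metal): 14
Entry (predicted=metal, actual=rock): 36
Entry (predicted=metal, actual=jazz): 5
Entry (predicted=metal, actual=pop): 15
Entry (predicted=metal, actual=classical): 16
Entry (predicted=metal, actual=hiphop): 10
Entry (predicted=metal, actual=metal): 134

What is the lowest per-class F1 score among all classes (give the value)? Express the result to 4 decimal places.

0.3810

Per-class F1 score (2·TP/(2·TP+FP+FN)):
  rock: TP=115, FP=4+18+18+16+12=68, FN=35+43+36+35+36=185 → 230/483 = 0.47619
  jazz: TP=128, FP=35+15+14+13+18=95, FN=4+4+6+14+5=33 → 256/384 = 0.66667
  pop: TP=52, FP=43+4+17+15+10=89, FN=18+15+19+13+15=80 → 104/273 = 0.38095
  classical: TP=186, FP=36+6+19+16+14=91, FN=18+14+17+31+16=96 → 372/559 = 0.66547
  hiphop: TP=114, FP=35+14+13+31+14=107, FN=16+13+15+16+10=70 → 228/405 = 0.56296
  metal: TP=134, FP=36+5+15+16+10=82, FN=12+18+10+14+14=68 → 268/418 = 0.64115
Lowest is class 'pop' with F1 score = 0.3810.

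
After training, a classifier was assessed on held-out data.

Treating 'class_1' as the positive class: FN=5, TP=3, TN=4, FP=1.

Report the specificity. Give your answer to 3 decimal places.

0.800

Specificity = TN/(TN+FP) = 4/(4+1) = 0.800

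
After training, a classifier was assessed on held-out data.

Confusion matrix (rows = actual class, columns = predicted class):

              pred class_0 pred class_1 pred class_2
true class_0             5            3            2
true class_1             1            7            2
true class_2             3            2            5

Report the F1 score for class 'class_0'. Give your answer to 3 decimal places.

Take TP from the diagonal, FP from the rest of the 'class_0' prediction marginal, FN from the rest of the 'class_0' actual marginal.
F1 score = 2·TP/(2·TP+FP+FN).
class_0: TP=5, FP=1+3=4, FN=3+2=5 → 10/19 = 0.5263

0.526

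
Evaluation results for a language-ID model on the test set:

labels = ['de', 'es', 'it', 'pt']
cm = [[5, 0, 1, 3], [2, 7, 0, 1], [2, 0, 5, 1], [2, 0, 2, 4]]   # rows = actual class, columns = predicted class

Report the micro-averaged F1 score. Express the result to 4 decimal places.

Micro-averaging pools counts across classes: ΣTP=21, ΣFP=14, ΣFN=14.
Micro-F1 score = 2·TP/(2·TP+FP+FN) on pooled counts = 0.6000 (equals overall accuracy in single-label multiclass).

0.6000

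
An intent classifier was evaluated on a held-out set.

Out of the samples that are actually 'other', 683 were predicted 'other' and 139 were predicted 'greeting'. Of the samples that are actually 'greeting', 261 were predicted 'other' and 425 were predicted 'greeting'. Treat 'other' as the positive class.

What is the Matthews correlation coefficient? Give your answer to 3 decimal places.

MCC = (TP·TN − FP·FN) / √((TP+FP)(TP+FN)(TN+FP)(TN+FN))
Numerator = 683·425 − 261·139 = 253996
Denominator = √(944·822·686·564) = √300225123072 = 547928.0273
MCC = 253996 / 547928.0273 = 0.464

0.464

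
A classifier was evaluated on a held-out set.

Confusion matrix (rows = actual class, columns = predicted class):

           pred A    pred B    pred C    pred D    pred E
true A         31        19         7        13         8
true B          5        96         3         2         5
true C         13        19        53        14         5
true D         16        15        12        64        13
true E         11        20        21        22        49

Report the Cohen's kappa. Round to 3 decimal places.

Observed agreement pₒ = trace/N = 293/536 = 0.5466
Expected agreement pₑ = Σ (rowᵢ·colᵢ)/N² = (78·76 + 111·169 + 104·96 + 120·115 + 123·80)/536² = 0.2030
κ = (pₒ − pₑ)/(1 − pₑ) = (0.5466 − 0.2030)/(1 − 0.2030) = 0.431

0.431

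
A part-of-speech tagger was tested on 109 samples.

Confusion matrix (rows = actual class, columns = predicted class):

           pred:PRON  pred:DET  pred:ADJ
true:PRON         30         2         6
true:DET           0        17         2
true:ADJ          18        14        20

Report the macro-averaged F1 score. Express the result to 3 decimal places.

0.617

Per-class F1 score (2·TP/(2·TP+FP+FN)):
  PRON: TP=30, FP=0+18=18, FN=2+6=8 → 60/86 = 0.6977
  DET: TP=17, FP=2+14=16, FN=0+2=2 → 34/52 = 0.6538
  ADJ: TP=20, FP=6+2=8, FN=18+14=32 → 40/80 = 0.5000
Macro-F1 score = mean = (0.6977 + 0.6538 + 0.5000) / 3 = 0.617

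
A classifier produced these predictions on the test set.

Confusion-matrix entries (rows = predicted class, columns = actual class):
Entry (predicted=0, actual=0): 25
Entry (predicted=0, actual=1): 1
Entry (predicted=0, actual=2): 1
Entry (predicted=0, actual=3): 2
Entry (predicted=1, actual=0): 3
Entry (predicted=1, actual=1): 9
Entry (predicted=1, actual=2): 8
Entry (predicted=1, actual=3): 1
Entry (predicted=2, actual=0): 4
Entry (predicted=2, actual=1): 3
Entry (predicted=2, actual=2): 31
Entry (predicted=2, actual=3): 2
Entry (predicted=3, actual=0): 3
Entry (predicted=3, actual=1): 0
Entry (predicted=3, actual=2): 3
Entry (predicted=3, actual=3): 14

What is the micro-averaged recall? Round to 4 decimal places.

0.7182

Micro-averaging pools counts across classes: ΣTP=79, ΣFP=31, ΣFN=31.
Micro-recall = TP/(TP+FN) on pooled counts = 0.7182 (equals overall accuracy in single-label multiclass).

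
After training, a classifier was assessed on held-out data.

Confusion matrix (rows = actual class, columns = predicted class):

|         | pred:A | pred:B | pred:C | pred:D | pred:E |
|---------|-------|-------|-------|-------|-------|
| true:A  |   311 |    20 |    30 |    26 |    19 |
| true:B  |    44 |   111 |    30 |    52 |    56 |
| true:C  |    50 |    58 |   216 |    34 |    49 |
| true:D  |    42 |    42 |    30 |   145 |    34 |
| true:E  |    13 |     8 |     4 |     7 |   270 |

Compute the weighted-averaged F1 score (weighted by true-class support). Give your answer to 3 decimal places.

0.608

Per-class F1 score (2·TP/(2·TP+FP+FN)):
  A: TP=311, FP=44+50+42+13=149, FN=20+30+26+19=95 → 622/866 = 0.7182
  B: TP=111, FP=20+58+42+8=128, FN=44+30+52+56=182 → 222/532 = 0.4173
  C: TP=216, FP=30+30+30+4=94, FN=50+58+34+49=191 → 432/717 = 0.6025
  D: TP=145, FP=26+52+34+7=119, FN=42+42+30+34=148 → 290/557 = 0.5206
  E: TP=270, FP=19+56+49+34=158, FN=13+8+4+7=32 → 540/730 = 0.7397
Weighted-F1 score = Σ (supportᵢ/N)·F1 scoreᵢ with N=1701: (406/1701)·0.7182 + (293/1701)·0.4173 + (407/1701)·0.6025 + (293/1701)·0.5206 + (302/1701)·0.7397 = 0.608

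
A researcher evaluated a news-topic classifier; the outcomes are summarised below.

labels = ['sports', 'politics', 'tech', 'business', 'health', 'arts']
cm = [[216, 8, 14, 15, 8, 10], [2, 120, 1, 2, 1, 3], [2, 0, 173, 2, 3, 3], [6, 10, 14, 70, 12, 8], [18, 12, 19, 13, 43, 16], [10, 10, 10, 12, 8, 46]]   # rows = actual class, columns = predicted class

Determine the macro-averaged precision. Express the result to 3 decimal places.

Per-class precision (TP/(TP+FP)):
  sports: TP=216, FP=2+2+6+18+10=38 → 216/254 = 0.8504
  politics: TP=120, FP=8+0+10+12+10=40 → 120/160 = 0.7500
  tech: TP=173, FP=14+1+14+19+10=58 → 173/231 = 0.7489
  business: TP=70, FP=15+2+2+13+12=44 → 70/114 = 0.6140
  health: TP=43, FP=8+1+3+12+8=32 → 43/75 = 0.5733
  arts: TP=46, FP=10+3+3+8+16=40 → 46/86 = 0.5349
Macro-precision = mean = (0.8504 + 0.7500 + 0.7489 + 0.6140 + 0.5733 + 0.5349) / 6 = 0.679

0.679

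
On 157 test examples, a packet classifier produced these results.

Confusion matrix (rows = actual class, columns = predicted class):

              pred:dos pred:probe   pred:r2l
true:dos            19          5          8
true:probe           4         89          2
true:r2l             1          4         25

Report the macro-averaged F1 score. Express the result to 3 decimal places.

0.790

Per-class F1 score (2·TP/(2·TP+FP+FN)):
  dos: TP=19, FP=4+1=5, FN=5+8=13 → 38/56 = 0.6786
  probe: TP=89, FP=5+4=9, FN=4+2=6 → 178/193 = 0.9223
  r2l: TP=25, FP=8+2=10, FN=1+4=5 → 50/65 = 0.7692
Macro-F1 score = mean = (0.6786 + 0.9223 + 0.7692) / 3 = 0.790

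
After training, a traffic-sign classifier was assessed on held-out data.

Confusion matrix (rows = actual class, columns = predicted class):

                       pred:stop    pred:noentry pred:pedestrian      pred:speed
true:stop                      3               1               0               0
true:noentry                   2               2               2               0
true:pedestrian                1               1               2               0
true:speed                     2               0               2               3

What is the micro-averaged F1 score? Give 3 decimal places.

0.476

Micro-averaging pools counts across classes: ΣTP=10, ΣFP=11, ΣFN=11.
Micro-F1 score = 2·TP/(2·TP+FP+FN) on pooled counts = 0.476 (equals overall accuracy in single-label multiclass).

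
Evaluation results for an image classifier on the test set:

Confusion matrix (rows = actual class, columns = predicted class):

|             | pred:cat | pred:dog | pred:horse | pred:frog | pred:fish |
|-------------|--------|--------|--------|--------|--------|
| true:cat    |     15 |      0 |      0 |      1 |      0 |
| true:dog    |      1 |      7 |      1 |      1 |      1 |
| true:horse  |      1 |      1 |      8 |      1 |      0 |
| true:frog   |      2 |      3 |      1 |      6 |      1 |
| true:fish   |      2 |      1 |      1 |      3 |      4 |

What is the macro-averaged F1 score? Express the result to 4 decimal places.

Per-class F1 score (2·TP/(2·TP+FP+FN)):
  cat: TP=15, FP=1+1+2+2=6, FN=0+0+1+0=1 → 30/37 = 0.81081
  dog: TP=7, FP=0+1+3+1=5, FN=1+1+1+1=4 → 14/23 = 0.60870
  horse: TP=8, FP=0+1+1+1=3, FN=1+1+1+0=3 → 16/22 = 0.72727
  frog: TP=6, FP=1+1+1+3=6, FN=2+3+1+1=7 → 12/25 = 0.48000
  fish: TP=4, FP=0+1+0+1=2, FN=2+1+1+3=7 → 8/17 = 0.47059
Macro-F1 score = mean = (0.81081 + 0.60870 + 0.72727 + 0.48000 + 0.47059) / 5 = 0.6195

0.6195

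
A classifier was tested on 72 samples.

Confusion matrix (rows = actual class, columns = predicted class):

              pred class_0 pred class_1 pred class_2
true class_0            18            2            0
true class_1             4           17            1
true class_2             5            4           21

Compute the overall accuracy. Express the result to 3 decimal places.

0.778

Accuracy = trace / total = (18+17+21=56) / 72 = 56/72 = 0.778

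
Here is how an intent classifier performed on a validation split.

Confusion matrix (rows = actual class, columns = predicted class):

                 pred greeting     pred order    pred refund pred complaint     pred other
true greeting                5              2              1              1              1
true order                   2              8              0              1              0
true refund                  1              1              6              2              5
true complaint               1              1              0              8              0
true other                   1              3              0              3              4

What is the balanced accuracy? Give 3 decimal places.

Balanced accuracy = mean of per-class recall.
  greeting: recall = 5/10 = 0.5000
  order: recall = 8/11 = 0.7273
  refund: recall = 6/15 = 0.4000
  complaint: recall = 8/10 = 0.8000
  other: recall = 4/11 = 0.3636
Mean = (0.5000 + 0.7273 + 0.4000 + 0.8000 + 0.3636) / 5 = 0.558

0.558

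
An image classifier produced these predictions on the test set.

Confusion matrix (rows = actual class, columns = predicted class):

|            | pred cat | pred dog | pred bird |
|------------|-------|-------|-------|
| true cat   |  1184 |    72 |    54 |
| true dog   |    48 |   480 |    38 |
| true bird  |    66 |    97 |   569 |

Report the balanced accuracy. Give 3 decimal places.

0.843

Balanced accuracy = mean of per-class recall.
  cat: recall = 1184/1310 = 0.9038
  dog: recall = 480/566 = 0.8481
  bird: recall = 569/732 = 0.7773
Mean = (0.9038 + 0.8481 + 0.7773) / 3 = 0.843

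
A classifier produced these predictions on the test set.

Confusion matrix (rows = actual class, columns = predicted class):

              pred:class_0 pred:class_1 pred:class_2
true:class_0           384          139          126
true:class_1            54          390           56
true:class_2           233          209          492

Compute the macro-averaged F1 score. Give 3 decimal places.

0.608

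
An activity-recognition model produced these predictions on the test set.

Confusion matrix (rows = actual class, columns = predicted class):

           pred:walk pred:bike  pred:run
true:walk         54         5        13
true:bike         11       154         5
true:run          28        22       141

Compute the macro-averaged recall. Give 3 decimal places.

Per-class recall (TP/(TP+FN)):
  walk: TP=54, FN=5+13=18 → 54/72 = 0.7500
  bike: TP=154, FN=11+5=16 → 154/170 = 0.9059
  run: TP=141, FN=28+22=50 → 141/191 = 0.7382
Macro-recall = mean = (0.7500 + 0.9059 + 0.7382) / 3 = 0.798

0.798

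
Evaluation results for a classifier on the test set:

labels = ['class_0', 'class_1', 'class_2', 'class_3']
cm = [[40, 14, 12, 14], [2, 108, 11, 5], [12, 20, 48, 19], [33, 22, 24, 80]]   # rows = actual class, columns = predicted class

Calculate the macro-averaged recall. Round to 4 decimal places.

0.5863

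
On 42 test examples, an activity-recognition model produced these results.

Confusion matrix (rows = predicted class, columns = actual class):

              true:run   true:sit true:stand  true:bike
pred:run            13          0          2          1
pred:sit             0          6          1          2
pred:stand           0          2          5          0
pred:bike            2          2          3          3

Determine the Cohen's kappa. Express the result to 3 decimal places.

Observed agreement pₒ = trace/N = 27/42 = 0.6429
Expected agreement pₑ = Σ (rowᵢ·colᵢ)/N² = (15·16 + 10·9 + 11·7 + 6·10)/42² = 0.2647
κ = (pₒ − pₑ)/(1 − pₑ) = (0.6429 − 0.2647)/(1 − 0.2647) = 0.514

0.514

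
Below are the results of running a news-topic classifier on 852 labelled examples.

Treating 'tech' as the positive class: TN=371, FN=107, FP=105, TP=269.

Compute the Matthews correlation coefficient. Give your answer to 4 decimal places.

0.4951

MCC = (TP·TN − FP·FN) / √((TP+FP)(TP+FN)(TN+FP)(TN+FN))
Numerator = 269·371 − 105·107 = 88564
Denominator = √(374·376·476·478) = √31995897472 = 178873.9709
MCC = 88564 / 178873.9709 = 0.4951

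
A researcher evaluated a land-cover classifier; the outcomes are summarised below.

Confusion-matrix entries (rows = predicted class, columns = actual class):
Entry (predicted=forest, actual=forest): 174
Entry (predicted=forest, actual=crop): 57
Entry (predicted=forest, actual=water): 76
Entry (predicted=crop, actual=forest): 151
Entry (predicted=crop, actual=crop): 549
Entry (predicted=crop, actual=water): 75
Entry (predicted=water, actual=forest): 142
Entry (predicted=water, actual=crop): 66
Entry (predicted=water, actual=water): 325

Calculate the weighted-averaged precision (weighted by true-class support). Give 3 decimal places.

0.638

Per-class precision (TP/(TP+FP)):
  forest: TP=174, FP=57+76=133 → 174/307 = 0.5668
  crop: TP=549, FP=151+75=226 → 549/775 = 0.7084
  water: TP=325, FP=142+66=208 → 325/533 = 0.6098
Weighted-precision = Σ (supportᵢ/N)·precisionᵢ with N=1615: (467/1615)·0.5668 + (672/1615)·0.7084 + (476/1615)·0.6098 = 0.638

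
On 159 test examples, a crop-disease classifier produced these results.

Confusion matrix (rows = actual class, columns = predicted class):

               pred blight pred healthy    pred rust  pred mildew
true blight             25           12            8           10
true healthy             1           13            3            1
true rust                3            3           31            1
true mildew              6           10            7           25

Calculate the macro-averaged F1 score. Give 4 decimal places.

0.5802

Per-class F1 score (2·TP/(2·TP+FP+FN)):
  blight: TP=25, FP=1+3+6=10, FN=12+8+10=30 → 50/90 = 0.55556
  healthy: TP=13, FP=12+3+10=25, FN=1+3+1=5 → 26/56 = 0.46429
  rust: TP=31, FP=8+3+7=18, FN=3+3+1=7 → 62/87 = 0.71264
  mildew: TP=25, FP=10+1+1=12, FN=6+10+7=23 → 50/85 = 0.58824
Macro-F1 score = mean = (0.55556 + 0.46429 + 0.71264 + 0.58824) / 4 = 0.5802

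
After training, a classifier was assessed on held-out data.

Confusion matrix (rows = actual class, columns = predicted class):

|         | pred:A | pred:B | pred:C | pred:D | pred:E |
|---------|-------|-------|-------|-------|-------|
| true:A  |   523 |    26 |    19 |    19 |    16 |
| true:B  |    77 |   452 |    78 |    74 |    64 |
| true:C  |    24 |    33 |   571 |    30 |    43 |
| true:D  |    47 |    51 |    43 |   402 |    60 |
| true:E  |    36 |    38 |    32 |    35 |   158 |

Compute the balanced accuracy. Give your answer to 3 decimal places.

0.697

Balanced accuracy = mean of per-class recall.
  A: recall = 523/603 = 0.8673
  B: recall = 452/745 = 0.6067
  C: recall = 571/701 = 0.8146
  D: recall = 402/603 = 0.6667
  E: recall = 158/299 = 0.5284
Mean = (0.8673 + 0.6067 + 0.8146 + 0.6667 + 0.5284) / 5 = 0.697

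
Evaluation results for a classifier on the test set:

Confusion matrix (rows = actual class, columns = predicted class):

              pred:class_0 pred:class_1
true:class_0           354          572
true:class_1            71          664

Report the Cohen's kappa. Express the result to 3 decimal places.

0.267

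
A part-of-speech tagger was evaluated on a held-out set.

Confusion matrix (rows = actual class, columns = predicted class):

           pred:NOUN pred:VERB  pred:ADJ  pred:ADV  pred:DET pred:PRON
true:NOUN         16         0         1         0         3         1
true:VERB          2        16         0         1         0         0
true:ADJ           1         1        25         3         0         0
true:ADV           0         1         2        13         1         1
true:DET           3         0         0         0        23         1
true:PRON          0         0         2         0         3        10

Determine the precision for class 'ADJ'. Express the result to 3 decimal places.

0.833

Treat 'ADJ' as positive and all other classes as negative.
precision = TP/(TP+FP).
ADJ: TP=25, FP=1+0+2+0+2=5 → 25/30 = 0.8333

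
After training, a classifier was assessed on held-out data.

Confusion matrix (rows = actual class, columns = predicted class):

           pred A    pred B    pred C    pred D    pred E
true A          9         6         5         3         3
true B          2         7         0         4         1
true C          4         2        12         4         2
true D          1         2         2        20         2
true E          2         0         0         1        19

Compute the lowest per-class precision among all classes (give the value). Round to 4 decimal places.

Per-class precision (TP/(TP+FP)):
  A: TP=9, FP=2+4+1+2=9 → 9/18 = 0.50000
  B: TP=7, FP=6+2+2+0=10 → 7/17 = 0.41176
  C: TP=12, FP=5+0+2+0=7 → 12/19 = 0.63158
  D: TP=20, FP=3+4+4+1=12 → 20/32 = 0.62500
  E: TP=19, FP=3+1+2+2=8 → 19/27 = 0.70370
Lowest is class 'B' with precision = 0.4118.

0.4118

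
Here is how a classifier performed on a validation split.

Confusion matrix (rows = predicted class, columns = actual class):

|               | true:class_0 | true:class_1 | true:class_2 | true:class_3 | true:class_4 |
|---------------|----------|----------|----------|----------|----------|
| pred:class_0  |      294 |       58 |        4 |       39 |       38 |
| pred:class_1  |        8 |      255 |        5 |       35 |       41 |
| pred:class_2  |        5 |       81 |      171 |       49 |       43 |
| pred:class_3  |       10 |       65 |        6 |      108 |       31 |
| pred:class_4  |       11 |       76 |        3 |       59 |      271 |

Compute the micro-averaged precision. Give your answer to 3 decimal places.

Micro-averaging pools counts across classes: ΣTP=1099, ΣFP=667, ΣFN=667.
Micro-precision = TP/(TP+FP) on pooled counts = 0.622 (equals overall accuracy in single-label multiclass).

0.622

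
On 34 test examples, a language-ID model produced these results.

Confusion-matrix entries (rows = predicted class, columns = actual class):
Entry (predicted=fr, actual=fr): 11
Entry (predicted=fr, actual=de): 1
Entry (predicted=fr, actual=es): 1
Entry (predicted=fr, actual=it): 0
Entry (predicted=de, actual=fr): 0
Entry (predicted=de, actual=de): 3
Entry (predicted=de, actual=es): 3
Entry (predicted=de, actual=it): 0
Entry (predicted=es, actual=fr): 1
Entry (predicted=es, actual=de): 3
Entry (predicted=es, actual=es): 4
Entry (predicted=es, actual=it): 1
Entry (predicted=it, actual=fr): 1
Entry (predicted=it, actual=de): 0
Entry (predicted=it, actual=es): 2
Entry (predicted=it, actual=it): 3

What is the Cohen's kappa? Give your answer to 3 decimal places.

Observed agreement pₒ = trace/N = 21/34 = 0.6176
Expected agreement pₑ = Σ (rowᵢ·colᵢ)/N² = (13·13 + 7·6 + 10·9 + 4·6)/34² = 0.2811
κ = (pₒ − pₑ)/(1 − pₑ) = (0.6176 − 0.2811)/(1 − 0.2811) = 0.468

0.468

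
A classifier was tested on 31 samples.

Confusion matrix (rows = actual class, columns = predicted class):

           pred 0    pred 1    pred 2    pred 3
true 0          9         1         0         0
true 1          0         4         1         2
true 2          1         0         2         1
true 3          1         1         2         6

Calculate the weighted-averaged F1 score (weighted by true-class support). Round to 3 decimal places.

0.677

Per-class F1 score (2·TP/(2·TP+FP+FN)):
  0: TP=9, FP=0+1+1=2, FN=1+0+0=1 → 18/21 = 0.8571
  1: TP=4, FP=1+0+1=2, FN=0+1+2=3 → 8/13 = 0.6154
  2: TP=2, FP=0+1+2=3, FN=1+0+1=2 → 4/9 = 0.4444
  3: TP=6, FP=0+2+1=3, FN=1+1+2=4 → 12/19 = 0.6316
Weighted-F1 score = Σ (supportᵢ/N)·F1 scoreᵢ with N=31: (10/31)·0.8571 + (7/31)·0.6154 + (4/31)·0.4444 + (10/31)·0.6316 = 0.677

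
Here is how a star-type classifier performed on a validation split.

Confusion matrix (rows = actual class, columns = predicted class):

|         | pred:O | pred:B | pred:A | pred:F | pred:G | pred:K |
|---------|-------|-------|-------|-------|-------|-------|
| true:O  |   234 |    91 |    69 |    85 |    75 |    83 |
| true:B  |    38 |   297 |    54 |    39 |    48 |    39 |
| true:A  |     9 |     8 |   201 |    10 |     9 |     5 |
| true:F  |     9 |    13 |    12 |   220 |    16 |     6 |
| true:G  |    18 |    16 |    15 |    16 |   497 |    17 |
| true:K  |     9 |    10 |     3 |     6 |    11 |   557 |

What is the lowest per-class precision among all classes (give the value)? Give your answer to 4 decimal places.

0.5678

Per-class precision (TP/(TP+FP)):
  O: TP=234, FP=38+9+9+18+9=83 → 234/317 = 0.73817
  B: TP=297, FP=91+8+13+16+10=138 → 297/435 = 0.68276
  A: TP=201, FP=69+54+12+15+3=153 → 201/354 = 0.56780
  F: TP=220, FP=85+39+10+16+6=156 → 220/376 = 0.58511
  G: TP=497, FP=75+48+9+16+11=159 → 497/656 = 0.75762
  K: TP=557, FP=83+39+5+6+17=150 → 557/707 = 0.78784
Lowest is class 'A' with precision = 0.5678.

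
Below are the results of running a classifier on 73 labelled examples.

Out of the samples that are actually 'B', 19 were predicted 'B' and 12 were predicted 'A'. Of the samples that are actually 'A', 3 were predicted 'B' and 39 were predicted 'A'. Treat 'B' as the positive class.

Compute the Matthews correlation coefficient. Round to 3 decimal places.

0.583

MCC = (TP·TN − FP·FN) / √((TP+FP)(TP+FN)(TN+FP)(TN+FN))
Numerator = 19·39 − 3·12 = 705
Denominator = √(22·31·42·51) = √1460844 = 1208.6538
MCC = 705 / 1208.6538 = 0.583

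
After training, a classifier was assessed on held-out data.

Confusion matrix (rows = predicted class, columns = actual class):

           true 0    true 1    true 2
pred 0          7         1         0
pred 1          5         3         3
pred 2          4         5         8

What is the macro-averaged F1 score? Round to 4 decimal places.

0.4849

Per-class F1 score (2·TP/(2·TP+FP+FN)):
  0: TP=7, FP=1+0=1, FN=5+4=9 → 14/24 = 0.58333
  1: TP=3, FP=5+3=8, FN=1+5=6 → 6/20 = 0.30000
  2: TP=8, FP=4+5=9, FN=0+3=3 → 16/28 = 0.57143
Macro-F1 score = mean = (0.58333 + 0.30000 + 0.57143) / 3 = 0.4849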